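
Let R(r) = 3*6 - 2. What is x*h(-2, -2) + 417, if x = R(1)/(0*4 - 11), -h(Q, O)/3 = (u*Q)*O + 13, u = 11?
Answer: 7323/11 ≈ 665.73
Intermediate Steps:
h(Q, O) = -39 - 33*O*Q (h(Q, O) = -3*((11*Q)*O + 13) = -3*(11*O*Q + 13) = -3*(13 + 11*O*Q) = -39 - 33*O*Q)
R(r) = 16 (R(r) = 18 - 2 = 16)
x = -16/11 (x = 16/(0*4 - 11) = 16/(0 - 11) = 16/(-11) = 16*(-1/11) = -16/11 ≈ -1.4545)
x*h(-2, -2) + 417 = -16*(-39 - 33*(-2)*(-2))/11 + 417 = -16*(-39 - 132)/11 + 417 = -16/11*(-171) + 417 = 2736/11 + 417 = 7323/11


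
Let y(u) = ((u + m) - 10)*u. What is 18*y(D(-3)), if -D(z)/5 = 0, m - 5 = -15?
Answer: 0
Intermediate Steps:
m = -10 (m = 5 - 15 = -10)
D(z) = 0 (D(z) = -5*0 = 0)
y(u) = u*(-20 + u) (y(u) = ((u - 10) - 10)*u = ((-10 + u) - 10)*u = (-20 + u)*u = u*(-20 + u))
18*y(D(-3)) = 18*(0*(-20 + 0)) = 18*(0*(-20)) = 18*0 = 0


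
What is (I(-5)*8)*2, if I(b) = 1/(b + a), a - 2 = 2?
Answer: -16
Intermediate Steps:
a = 4 (a = 2 + 2 = 4)
I(b) = 1/(4 + b) (I(b) = 1/(b + 4) = 1/(4 + b))
(I(-5)*8)*2 = (8/(4 - 5))*2 = (8/(-1))*2 = -1*8*2 = -8*2 = -16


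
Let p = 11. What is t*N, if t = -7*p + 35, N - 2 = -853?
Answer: 35742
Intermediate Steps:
N = -851 (N = 2 - 853 = -851)
t = -42 (t = -7*11 + 35 = -77 + 35 = -42)
t*N = -42*(-851) = 35742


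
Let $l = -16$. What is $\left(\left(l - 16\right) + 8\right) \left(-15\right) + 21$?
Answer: $381$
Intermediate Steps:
$\left(\left(l - 16\right) + 8\right) \left(-15\right) + 21 = \left(\left(-16 - 16\right) + 8\right) \left(-15\right) + 21 = \left(-32 + 8\right) \left(-15\right) + 21 = \left(-24\right) \left(-15\right) + 21 = 360 + 21 = 381$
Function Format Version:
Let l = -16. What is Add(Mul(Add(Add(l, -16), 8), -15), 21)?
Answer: 381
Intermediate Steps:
Add(Mul(Add(Add(l, -16), 8), -15), 21) = Add(Mul(Add(Add(-16, -16), 8), -15), 21) = Add(Mul(Add(-32, 8), -15), 21) = Add(Mul(-24, -15), 21) = Add(360, 21) = 381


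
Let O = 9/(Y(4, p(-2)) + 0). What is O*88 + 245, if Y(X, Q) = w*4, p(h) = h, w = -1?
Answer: 47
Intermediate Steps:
Y(X, Q) = -4 (Y(X, Q) = -1*4 = -4)
O = -9/4 (O = 9/(-4 + 0) = 9/(-4) = 9*(-1/4) = -9/4 ≈ -2.2500)
O*88 + 245 = -9/4*88 + 245 = -198 + 245 = 47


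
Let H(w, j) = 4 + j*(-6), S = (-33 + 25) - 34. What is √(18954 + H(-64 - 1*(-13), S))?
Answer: √19210 ≈ 138.60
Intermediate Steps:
S = -42 (S = -8 - 34 = -42)
H(w, j) = 4 - 6*j
√(18954 + H(-64 - 1*(-13), S)) = √(18954 + (4 - 6*(-42))) = √(18954 + (4 + 252)) = √(18954 + 256) = √19210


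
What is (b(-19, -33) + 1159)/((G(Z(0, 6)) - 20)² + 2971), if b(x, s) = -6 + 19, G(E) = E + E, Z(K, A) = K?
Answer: 1172/3371 ≈ 0.34767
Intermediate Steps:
G(E) = 2*E
b(x, s) = 13
(b(-19, -33) + 1159)/((G(Z(0, 6)) - 20)² + 2971) = (13 + 1159)/((2*0 - 20)² + 2971) = 1172/((0 - 20)² + 2971) = 1172/((-20)² + 2971) = 1172/(400 + 2971) = 1172/3371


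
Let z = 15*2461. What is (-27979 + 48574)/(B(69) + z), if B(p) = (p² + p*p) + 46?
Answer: 20595/46483 ≈ 0.44307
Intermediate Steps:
B(p) = 46 + 2*p² (B(p) = (p² + p²) + 46 = 2*p² + 46 = 46 + 2*p²)
z = 36915
(-27979 + 48574)/(B(69) + z) = (-27979 + 48574)/((46 + 2*69²) + 36915) = 20595/((46 + 2*4761) + 36915) = 20595/((46 + 9522) + 36915) = 20595/(9568 + 36915) = 20595/46483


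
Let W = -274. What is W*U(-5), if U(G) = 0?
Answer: 0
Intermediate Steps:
W*U(-5) = -274*0 = 0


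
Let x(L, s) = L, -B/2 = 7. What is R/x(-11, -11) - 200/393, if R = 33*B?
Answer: 16306/393 ≈ 41.491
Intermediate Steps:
B = -14 (B = -2*7 = -14)
R = -462 (R = 33*(-14) = -462)
R/x(-11, -11) - 200/393 = -462/(-11) - 200/393 = -462*(-1/11) - 200*1/393 = 42 - 200/393 = 16306/393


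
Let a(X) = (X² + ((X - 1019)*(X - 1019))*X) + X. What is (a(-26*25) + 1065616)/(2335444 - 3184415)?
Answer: 1809127184/848971 ≈ 2131.0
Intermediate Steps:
a(X) = X + X² + X*(-1019 + X)² (a(X) = (X² + ((-1019 + X)*(-1019 + X))*X) + X = (X² + (-1019 + X)²*X) + X = (X² + X*(-1019 + X)²) + X = X + X² + X*(-1019 + X)²)
(a(-26*25) + 1065616)/(2335444 - 3184415) = ((-26*25)*(1 - 26*25 + (-1019 - 26*25)²) + 1065616)/(2335444 - 3184415) = (-650*(1 - 650 + (-1019 - 650)²) + 1065616)/(-848971) = (-650*(1 - 650 + (-1669)²) + 1065616)*(-1/848971) = (-650*(1 - 650 + 2785561) + 1065616)*(-1/848971) = (-650*2784912 + 1065616)*(-1/848971) = (-1810192800 + 1065616)*(-1/848971) = -1809127184*(-1/848971) = 1809127184/848971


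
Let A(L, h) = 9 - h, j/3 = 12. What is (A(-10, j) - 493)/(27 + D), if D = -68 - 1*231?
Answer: 65/34 ≈ 1.9118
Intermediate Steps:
j = 36 (j = 3*12 = 36)
D = -299 (D = -68 - 231 = -299)
(A(-10, j) - 493)/(27 + D) = ((9 - 1*36) - 493)/(27 - 299) = ((9 - 36) - 493)/(-272) = (-27 - 493)*(-1/272) = -520*(-1/272) = 65/34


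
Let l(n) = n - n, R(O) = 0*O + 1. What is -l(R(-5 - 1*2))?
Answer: 0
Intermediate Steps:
R(O) = 1 (R(O) = 0 + 1 = 1)
l(n) = 0
-l(R(-5 - 1*2)) = -1*0 = 0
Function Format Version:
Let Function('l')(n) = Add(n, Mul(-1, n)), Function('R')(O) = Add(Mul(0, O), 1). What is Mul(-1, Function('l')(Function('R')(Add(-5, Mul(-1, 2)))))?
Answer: 0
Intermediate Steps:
Function('R')(O) = 1 (Function('R')(O) = Add(0, 1) = 1)
Function('l')(n) = 0
Mul(-1, Function('l')(Function('R')(Add(-5, Mul(-1, 2))))) = Mul(-1, 0) = 0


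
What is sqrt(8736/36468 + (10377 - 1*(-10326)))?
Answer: sqrt(191205203655)/3039 ≈ 143.89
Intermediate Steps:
sqrt(8736/36468 + (10377 - 1*(-10326))) = sqrt(8736*(1/36468) + (10377 + 10326)) = sqrt(728/3039 + 20703) = sqrt(62917145/3039) = sqrt(191205203655)/3039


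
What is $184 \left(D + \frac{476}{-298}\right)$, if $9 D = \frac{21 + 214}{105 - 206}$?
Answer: $- \frac{46249688}{135441} \approx -341.47$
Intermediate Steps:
$D = - \frac{235}{909}$ ($D = \frac{\left(21 + 214\right) \frac{1}{105 - 206}}{9} = \frac{235 \frac{1}{-101}}{9} = \frac{235 \left(- \frac{1}{101}\right)}{9} = \frac{1}{9} \left(- \frac{235}{101}\right) = - \frac{235}{909} \approx -0.25853$)
$184 \left(D + \frac{476}{-298}\right) = 184 \left(- \frac{235}{909} + \frac{476}{-298}\right) = 184 \left(- \frac{235}{909} + 476 \left(- \frac{1}{298}\right)\right) = 184 \left(- \frac{235}{909} - \frac{238}{149}\right) = 184 \left(- \frac{251357}{135441}\right) = - \frac{46249688}{135441}$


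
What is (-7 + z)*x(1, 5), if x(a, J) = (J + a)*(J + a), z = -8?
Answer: -540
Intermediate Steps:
x(a, J) = (J + a)**2
(-7 + z)*x(1, 5) = (-7 - 8)*(5 + 1)**2 = -15*6**2 = -15*36 = -540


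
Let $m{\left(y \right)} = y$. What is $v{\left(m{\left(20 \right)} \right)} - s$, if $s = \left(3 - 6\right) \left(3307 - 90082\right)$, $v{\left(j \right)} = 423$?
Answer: $-259902$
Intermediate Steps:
$s = 260325$ ($s = \left(-3\right) \left(-86775\right) = 260325$)
$v{\left(m{\left(20 \right)} \right)} - s = 423 - 260325 = -259902$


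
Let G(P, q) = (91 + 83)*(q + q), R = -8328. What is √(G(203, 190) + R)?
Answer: 8*√903 ≈ 240.40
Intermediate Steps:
G(P, q) = 348*q (G(P, q) = 174*(2*q) = 348*q)
√(G(203, 190) + R) = √(348*190 - 8328) = √(66120 - 8328) = √57792 = 8*√903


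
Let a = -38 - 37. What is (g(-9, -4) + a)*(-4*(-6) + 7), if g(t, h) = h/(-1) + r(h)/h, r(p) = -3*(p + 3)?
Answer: -8897/4 ≈ -2224.3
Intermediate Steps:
r(p) = -9 - 3*p (r(p) = -3*(3 + p) = -9 - 3*p)
g(t, h) = -h + (-9 - 3*h)/h (g(t, h) = h/(-1) + (-9 - 3*h)/h = h*(-1) + (-9 - 3*h)/h = -h + (-9 - 3*h)/h)
a = -75
(g(-9, -4) + a)*(-4*(-6) + 7) = ((-3 - 1*(-4) - 9/(-4)) - 75)*(-4*(-6) + 7) = ((-3 + 4 - 9*(-1/4)) - 75)*(24 + 7) = ((-3 + 4 + 9/4) - 75)*31 = (13/4 - 75)*31 = -287/4*31 = -8897/4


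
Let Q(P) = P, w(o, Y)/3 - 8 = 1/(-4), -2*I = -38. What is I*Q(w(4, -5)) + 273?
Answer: 2859/4 ≈ 714.75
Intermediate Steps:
I = 19 (I = -½*(-38) = 19)
w(o, Y) = 93/4 (w(o, Y) = 24 + 3/(-4) = 24 + 3*(-¼) = 24 - ¾ = 93/4)
I*Q(w(4, -5)) + 273 = 19*(93/4) + 273 = 1767/4 + 273 = 2859/4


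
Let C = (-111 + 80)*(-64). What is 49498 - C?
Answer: 47514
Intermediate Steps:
C = 1984 (C = -31*(-64) = 1984)
49498 - C = 49498 - 1*1984 = 49498 - 1984 = 47514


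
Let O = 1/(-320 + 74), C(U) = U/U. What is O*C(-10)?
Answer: -1/246 ≈ -0.0040650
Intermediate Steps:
C(U) = 1
O = -1/246 (O = 1/(-246) = -1/246 ≈ -0.0040650)
O*C(-10) = -1/246*1 = -1/246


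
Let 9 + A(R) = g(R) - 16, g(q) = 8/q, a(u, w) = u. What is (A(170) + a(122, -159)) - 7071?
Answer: -592786/85 ≈ -6974.0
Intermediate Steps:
A(R) = -25 + 8/R (A(R) = -9 + (8/R - 16) = -9 + (-16 + 8/R) = -25 + 8/R)
(A(170) + a(122, -159)) - 7071 = ((-25 + 8/170) + 122) - 7071 = ((-25 + 8*(1/170)) + 122) - 7071 = ((-25 + 4/85) + 122) - 7071 = (-2121/85 + 122) - 7071 = 8249/85 - 7071 = -592786/85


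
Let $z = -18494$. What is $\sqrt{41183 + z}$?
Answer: $3 \sqrt{2521} \approx 150.63$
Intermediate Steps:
$\sqrt{41183 + z} = \sqrt{41183 - 18494} = \sqrt{22689} = 3 \sqrt{2521}$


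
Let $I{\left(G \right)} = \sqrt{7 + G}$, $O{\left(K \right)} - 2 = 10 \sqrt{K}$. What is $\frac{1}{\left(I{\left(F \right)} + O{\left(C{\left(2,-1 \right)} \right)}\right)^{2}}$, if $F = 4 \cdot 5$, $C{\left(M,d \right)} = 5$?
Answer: $\frac{1}{\left(2 + 3 \sqrt{3} + 10 \sqrt{5}\right)^{2}} \approx 0.0011447$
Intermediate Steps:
$O{\left(K \right)} = 2 + 10 \sqrt{K}$
$F = 20$
$\frac{1}{\left(I{\left(F \right)} + O{\left(C{\left(2,-1 \right)} \right)}\right)^{2}} = \frac{1}{\left(\sqrt{7 + 20} + \left(2 + 10 \sqrt{5}\right)\right)^{2}} = \frac{1}{\left(\sqrt{27} + \left(2 + 10 \sqrt{5}\right)\right)^{2}} = \frac{1}{\left(3 \sqrt{3} + \left(2 + 10 \sqrt{5}\right)\right)^{2}} = \frac{1}{\left(2 + 3 \sqrt{3} + 10 \sqrt{5}\right)^{2}}$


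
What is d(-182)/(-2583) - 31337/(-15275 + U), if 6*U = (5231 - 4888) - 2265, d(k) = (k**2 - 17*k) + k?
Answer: -22907141/1918226 ≈ -11.942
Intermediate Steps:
d(k) = k**2 - 16*k
U = -961/3 (U = ((5231 - 4888) - 2265)/6 = (343 - 2265)/6 = (1/6)*(-1922) = -961/3 ≈ -320.33)
d(-182)/(-2583) - 31337/(-15275 + U) = -182*(-16 - 182)/(-2583) - 31337/(-15275 - 961/3) = -182*(-198)*(-1/2583) - 31337/(-46786/3) = 36036*(-1/2583) - 31337*(-3/46786) = -572/41 + 94011/46786 = -22907141/1918226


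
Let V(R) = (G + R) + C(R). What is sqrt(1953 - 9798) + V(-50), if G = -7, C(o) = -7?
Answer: -64 + I*sqrt(7845) ≈ -64.0 + 88.572*I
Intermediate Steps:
V(R) = -14 + R (V(R) = (-7 + R) - 7 = -14 + R)
sqrt(1953 - 9798) + V(-50) = sqrt(1953 - 9798) + (-14 - 50) = sqrt(-7845) - 64 = I*sqrt(7845) - 64 = -64 + I*sqrt(7845)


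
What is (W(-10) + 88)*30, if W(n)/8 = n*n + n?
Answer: 24240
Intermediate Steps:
W(n) = 8*n + 8*n² (W(n) = 8*(n*n + n) = 8*(n² + n) = 8*(n + n²) = 8*n + 8*n²)
(W(-10) + 88)*30 = (8*(-10)*(1 - 10) + 88)*30 = (8*(-10)*(-9) + 88)*30 = (720 + 88)*30 = 808*30 = 24240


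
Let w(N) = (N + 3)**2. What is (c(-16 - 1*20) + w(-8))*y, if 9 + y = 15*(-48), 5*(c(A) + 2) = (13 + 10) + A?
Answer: -74358/5 ≈ -14872.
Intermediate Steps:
w(N) = (3 + N)**2
c(A) = 13/5 + A/5 (c(A) = -2 + ((13 + 10) + A)/5 = -2 + (23 + A)/5 = -2 + (23/5 + A/5) = 13/5 + A/5)
y = -729 (y = -9 + 15*(-48) = -9 - 720 = -729)
(c(-16 - 1*20) + w(-8))*y = ((13/5 + (-16 - 1*20)/5) + (3 - 8)**2)*(-729) = ((13/5 + (-16 - 20)/5) + (-5)**2)*(-729) = ((13/5 + (1/5)*(-36)) + 25)*(-729) = ((13/5 - 36/5) + 25)*(-729) = (-23/5 + 25)*(-729) = (102/5)*(-729) = -74358/5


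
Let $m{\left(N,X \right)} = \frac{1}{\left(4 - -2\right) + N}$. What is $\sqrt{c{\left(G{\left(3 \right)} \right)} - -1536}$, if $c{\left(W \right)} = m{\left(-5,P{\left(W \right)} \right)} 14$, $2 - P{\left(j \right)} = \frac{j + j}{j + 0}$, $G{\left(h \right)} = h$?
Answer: $5 \sqrt{62} \approx 39.37$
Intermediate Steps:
$P{\left(j \right)} = 0$ ($P{\left(j \right)} = 2 - \frac{j + j}{j + 0} = 2 - \frac{2 j}{j} = 2 - 2 = 0$)
$m{\left(N,X \right)} = \frac{1}{6 + N}$ ($m{\left(N,X \right)} = \frac{1}{\left(4 + 2\right) + N} = \frac{1}{6 + N}$)
$c{\left(W \right)} = 14$ ($c{\left(W \right)} = \frac{1}{6 - 5} \cdot 14 = 1^{-1} \cdot 14 = 1 \cdot 14 = 14$)
$\sqrt{c{\left(G{\left(3 \right)} \right)} - -1536} = \sqrt{14 - -1536} = \sqrt{14 + 1536} = \sqrt{1550} = 5 \sqrt{62}$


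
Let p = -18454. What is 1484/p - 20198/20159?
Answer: -201324924/186007093 ≈ -1.0824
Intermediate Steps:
1484/p - 20198/20159 = 1484/(-18454) - 20198/20159 = 1484*(-1/18454) - 20198*1/20159 = -742/9227 - 20198/20159 = -201324924/186007093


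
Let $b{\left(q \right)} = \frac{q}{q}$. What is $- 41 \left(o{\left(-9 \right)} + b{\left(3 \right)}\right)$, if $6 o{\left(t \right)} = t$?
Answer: $\frac{41}{2} \approx 20.5$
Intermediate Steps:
$b{\left(q \right)} = 1$
$o{\left(t \right)} = \frac{t}{6}$
$- 41 \left(o{\left(-9 \right)} + b{\left(3 \right)}\right) = - 41 \left(\frac{1}{6} \left(-9\right) + 1\right) = - 41 \left(- \frac{3}{2} + 1\right) = \left(-41\right) \left(- \frac{1}{2}\right) = \frac{41}{2}$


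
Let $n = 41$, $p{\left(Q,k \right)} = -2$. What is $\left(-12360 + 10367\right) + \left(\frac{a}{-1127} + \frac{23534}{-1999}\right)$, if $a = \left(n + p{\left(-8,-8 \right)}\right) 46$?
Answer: $- \frac{196525431}{97951} \approx -2006.4$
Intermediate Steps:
$a = 1794$ ($a = \left(41 - 2\right) 46 = 39 \cdot 46 = 1794$)
$\left(-12360 + 10367\right) + \left(\frac{a}{-1127} + \frac{23534}{-1999}\right) = \left(-12360 + 10367\right) + \left(\frac{1794}{-1127} + \frac{23534}{-1999}\right) = -1993 + \left(1794 \left(- \frac{1}{1127}\right) + 23534 \left(- \frac{1}{1999}\right)\right) = -1993 - \frac{1309088}{97951} = - \frac{196525431}{97951}$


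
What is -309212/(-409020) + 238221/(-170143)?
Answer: -11206724026/17397972465 ≈ -0.64414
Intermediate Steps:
-309212/(-409020) + 238221/(-170143) = -309212*(-1/409020) + 238221*(-1/170143) = 77303/102255 - 238221/170143 = -11206724026/17397972465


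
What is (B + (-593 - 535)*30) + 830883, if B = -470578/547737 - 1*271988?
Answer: 287591579957/547737 ≈ 5.2505e+5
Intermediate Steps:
B = -148978361734/547737 (B = -470578*1/547737 - 271988 = -470578/547737 - 271988 = -148978361734/547737 ≈ -2.7199e+5)
(B + (-593 - 535)*30) + 830883 = (-148978361734/547737 + (-593 - 535)*30) + 830883 = (-148978361734/547737 - 1128*30) + 830883 = (-148978361734/547737 - 33840) + 830883 = -167513781814/547737 + 830883 = 287591579957/547737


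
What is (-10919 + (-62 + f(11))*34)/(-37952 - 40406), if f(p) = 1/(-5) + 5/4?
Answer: 18559/111940 ≈ 0.16579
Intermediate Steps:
f(p) = 21/20 (f(p) = 1*(-1/5) + 5*(1/4) = -1/5 + 5/4 = 21/20)
(-10919 + (-62 + f(11))*34)/(-37952 - 40406) = (-10919 + (-62 + 21/20)*34)/(-37952 - 40406) = (-10919 - 1219/20*34)/(-78358) = (-10919 - 20723/10)*(-1/78358) = -129913/10*(-1/78358) = 18559/111940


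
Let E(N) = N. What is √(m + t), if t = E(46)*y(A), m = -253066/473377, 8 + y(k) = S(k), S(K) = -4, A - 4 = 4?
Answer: I*√123815148463090/473377 ≈ 23.506*I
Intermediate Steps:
A = 8 (A = 4 + 4 = 8)
y(k) = -12 (y(k) = -8 - 4 = -12)
m = -253066/473377 (m = -253066*1/473377 = -253066/473377 ≈ -0.53460)
t = -552 (t = 46*(-12) = -552)
√(m + t) = √(-253066/473377 - 552) = √(-261557170/473377) = I*√123815148463090/473377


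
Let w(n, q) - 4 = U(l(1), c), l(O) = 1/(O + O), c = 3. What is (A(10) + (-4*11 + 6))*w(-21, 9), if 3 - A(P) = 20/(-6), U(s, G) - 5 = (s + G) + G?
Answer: -2945/6 ≈ -490.83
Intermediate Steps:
l(O) = 1/(2*O)
U(s, G) = 5 + s + 2*G (U(s, G) = 5 + ((s + G) + G) = 5 + ((G + s) + G) = 5 + (s + 2*G) = 5 + s + 2*G)
w(n, q) = 31/2 (w(n, q) = 4 + (5 + (½)/1 + 2*3) = 4 + (5 + (½)*1 + 6) = 4 + (5 + ½ + 6) = 4 + 23/2 = 31/2)
A(P) = 19/3 (A(P) = 3 - 20/(-6) = 3 - 20*(-1)/6 = 3 - 1*(-10/3) = 3 + 10/3 = 19/3)
(A(10) + (-4*11 + 6))*w(-21, 9) = (19/3 + (-4*11 + 6))*(31/2) = (19/3 + (-44 + 6))*(31/2) = (19/3 - 38)*(31/2) = -95/3*31/2 = -2945/6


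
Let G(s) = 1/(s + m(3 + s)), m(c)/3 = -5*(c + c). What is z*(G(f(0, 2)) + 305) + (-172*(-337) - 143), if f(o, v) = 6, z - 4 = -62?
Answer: 5297321/132 ≈ 40131.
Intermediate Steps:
z = -58 (z = 4 - 62 = -58)
m(c) = -30*c (m(c) = 3*(-5*(c + c)) = 3*(-10*c) = -30*c)
G(s) = 1/(-90 - 29*s) (G(s) = 1/(s - 30*(3 + s)) = 1/(s + (-90 - 30*s)) = 1/(-90 - 29*s))
z*(G(f(0, 2)) + 305) + (-172*(-337) - 143) = -58*(1/(-90 - 29*6) + 305) + (-172*(-337) - 143) = -58*(1/(-90 - 174) + 305) + (57964 - 143) = -58*(1/(-264) + 305) + 57821 = -58*(-1/264 + 305) + 57821 = -58*80519/264 + 57821 = -2335051/132 + 57821 = 5297321/132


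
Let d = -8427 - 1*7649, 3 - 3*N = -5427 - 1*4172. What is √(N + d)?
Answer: I*√115878/3 ≈ 113.47*I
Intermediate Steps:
N = 9602/3 (N = 1 - (-5427 - 1*4172)/3 = 1 - (-5427 - 4172)/3 = 1 - ⅓*(-9599) = 1 + 9599/3 = 9602/3 ≈ 3200.7)
d = -16076 (d = -8427 - 7649 = -16076)
√(N + d) = √(9602/3 - 16076) = √(-38626/3) = I*√115878/3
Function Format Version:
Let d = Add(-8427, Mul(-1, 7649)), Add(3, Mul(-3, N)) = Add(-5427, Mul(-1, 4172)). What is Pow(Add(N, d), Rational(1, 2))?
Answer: Mul(Rational(1, 3), I, Pow(115878, Rational(1, 2))) ≈ Mul(113.47, I)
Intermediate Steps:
N = Rational(9602, 3) (N = Add(1, Mul(Rational(-1, 3), Add(-5427, Mul(-1, 4172)))) = Add(1, Mul(Rational(-1, 3), Add(-5427, -4172))) = Add(1, Mul(Rational(-1, 3), -9599)) = Add(1, Rational(9599, 3)) = Rational(9602, 3) ≈ 3200.7)
d = -16076 (d = Add(-8427, -7649) = -16076)
Pow(Add(N, d), Rational(1, 2)) = Pow(Add(Rational(9602, 3), -16076), Rational(1, 2)) = Pow(Rational(-38626, 3), Rational(1, 2)) = Mul(Rational(1, 3), I, Pow(115878, Rational(1, 2)))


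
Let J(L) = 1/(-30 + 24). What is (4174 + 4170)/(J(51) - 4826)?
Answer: -50064/28957 ≈ -1.7289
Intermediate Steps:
J(L) = -⅙ (J(L) = 1/(-6) = -⅙)
(4174 + 4170)/(J(51) - 4826) = (4174 + 4170)/(-⅙ - 4826) = 8344/(-28957/6) = 8344*(-6/28957) = -50064/28957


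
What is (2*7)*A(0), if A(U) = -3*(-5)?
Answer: 210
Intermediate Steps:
A(U) = 15
(2*7)*A(0) = (2*7)*15 = 14*15 = 210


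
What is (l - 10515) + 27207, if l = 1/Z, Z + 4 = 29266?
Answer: 488441305/29262 ≈ 16692.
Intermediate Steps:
Z = 29262 (Z = -4 + 29266 = 29262)
l = 1/29262 ≈ 3.4174e-5
(l - 10515) + 27207 = (1/29262 - 10515) + 27207 = -307689929/29262 + 27207 = 488441305/29262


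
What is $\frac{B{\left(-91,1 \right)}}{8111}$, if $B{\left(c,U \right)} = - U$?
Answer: $- \frac{1}{8111} \approx -0.00012329$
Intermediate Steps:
$\frac{B{\left(-91,1 \right)}}{8111} = \frac{\left(-1\right) 1}{8111} = \left(-1\right) \frac{1}{8111} = - \frac{1}{8111}$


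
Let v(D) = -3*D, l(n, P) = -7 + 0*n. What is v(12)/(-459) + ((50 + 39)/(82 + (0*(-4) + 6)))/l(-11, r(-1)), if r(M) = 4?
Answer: -2075/31416 ≈ -0.066049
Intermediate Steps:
l(n, P) = -7 (l(n, P) = -7 + 0 = -7)
v(12)/(-459) + ((50 + 39)/(82 + (0*(-4) + 6)))/l(-11, r(-1)) = -3*12/(-459) + ((50 + 39)/(82 + (0*(-4) + 6)))/(-7) = -36*(-1/459) + (89/(82 + (0 + 6)))*(-1/7) = 4/51 + (89/(82 + 6))*(-1/7) = 4/51 + (89/88)*(-1/7) = 4/51 - 89/616 = -2075/31416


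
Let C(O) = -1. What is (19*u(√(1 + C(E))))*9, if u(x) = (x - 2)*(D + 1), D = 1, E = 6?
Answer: -684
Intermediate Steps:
u(x) = -4 + 2*x (u(x) = (x - 2)*(1 + 1) = (-2 + x)*2 = -4 + 2*x)
(19*u(√(1 + C(E))))*9 = (19*(-4 + 2*√(1 - 1)))*9 = (19*(-4 + 2*√0))*9 = (19*(-4 + 2*0))*9 = (19*(-4 + 0))*9 = (19*(-4))*9 = -76*9 = -684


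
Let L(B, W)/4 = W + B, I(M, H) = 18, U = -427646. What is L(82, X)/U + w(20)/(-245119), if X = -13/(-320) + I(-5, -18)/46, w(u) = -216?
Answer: 21250174059/192876454168160 ≈ 0.00011017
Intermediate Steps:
X = 3179/7360 (X = -13/(-320) + 18/46 = -13*(-1/320) + 18*(1/46) = 13/320 + 9/23 = 3179/7360 ≈ 0.43193)
L(B, W) = 4*B + 4*W (L(B, W) = 4*(W + B) = 4*(B + W) = 4*B + 4*W)
L(82, X)/U + w(20)/(-245119) = (4*82 + 4*(3179/7360))/(-427646) - 216/(-245119) = (328 + 3179/1840)*(-1/427646) - 216*(-1/245119) = (606699/1840)*(-1/427646) + 216/245119 = -606699/786868640 + 216/245119 = 21250174059/192876454168160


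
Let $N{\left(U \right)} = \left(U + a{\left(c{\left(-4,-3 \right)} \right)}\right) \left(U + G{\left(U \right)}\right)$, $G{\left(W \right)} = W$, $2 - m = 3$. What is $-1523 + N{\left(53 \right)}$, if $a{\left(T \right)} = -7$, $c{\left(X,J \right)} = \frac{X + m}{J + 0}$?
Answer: $3353$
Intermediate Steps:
$m = -1$ ($m = 2 - 3 = -1$)
$c{\left(X,J \right)} = \frac{-1 + X}{J}$ ($c{\left(X,J \right)} = \frac{X - 1}{J + 0} = \frac{-1 + X}{J}$)
$N{\left(U \right)} = 2 U \left(-7 + U\right)$ ($N{\left(U \right)} = \left(U - 7\right) \left(U + U\right) = \left(-7 + U\right) 2 U = 2 U \left(-7 + U\right)$)
$-1523 + N{\left(53 \right)} = -1523 + 2 \cdot 53 \left(-7 + 53\right) = -1523 + 2 \cdot 53 \cdot 46 = -1523 + 4876 = 3353$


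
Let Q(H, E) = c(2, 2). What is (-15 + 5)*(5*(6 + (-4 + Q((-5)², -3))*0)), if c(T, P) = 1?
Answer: -300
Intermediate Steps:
Q(H, E) = 1
(-15 + 5)*(5*(6 + (-4 + Q((-5)², -3))*0)) = (-15 + 5)*(5*(6 + (-4 + 1)*0)) = -50*(6 - 3*0) = -50*(6 + 0) = -50*6 = -10*30 = -300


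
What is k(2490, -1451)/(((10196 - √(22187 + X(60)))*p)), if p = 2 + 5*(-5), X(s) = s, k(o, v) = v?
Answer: 14794396/2390531887 + 1451*√22247/2390531887 ≈ 0.0062793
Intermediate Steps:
p = -23 (p = 2 - 25 = -23)
k(2490, -1451)/(((10196 - √(22187 + X(60)))*p)) = -1451*(-1/(23*(10196 - √(22187 + 60)))) = -1451*(-1/(23*(10196 - √22247))) = -1451/(-234508 + 23*√22247)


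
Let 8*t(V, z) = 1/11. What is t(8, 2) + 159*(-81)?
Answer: -1133351/88 ≈ -12879.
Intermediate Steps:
t(V, z) = 1/88 (t(V, z) = (1/8)/11 = (1/8)*(1/11) = 1/88)
t(8, 2) + 159*(-81) = 1/88 + 159*(-81) = 1/88 - 12879 = -1133351/88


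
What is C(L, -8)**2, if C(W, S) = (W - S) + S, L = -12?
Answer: 144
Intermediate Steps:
C(W, S) = W
C(L, -8)**2 = (-12)**2 = 144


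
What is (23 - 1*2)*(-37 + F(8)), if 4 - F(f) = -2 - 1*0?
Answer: -651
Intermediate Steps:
F(f) = 6 (F(f) = 4 - (-2 - 1*0) = 4 - (-2 + 0) = 4 - 1*(-2) = 4 + 2 = 6)
(23 - 1*2)*(-37 + F(8)) = (23 - 1*2)*(-37 + 6) = (23 - 2)*(-31) = 21*(-31) = -651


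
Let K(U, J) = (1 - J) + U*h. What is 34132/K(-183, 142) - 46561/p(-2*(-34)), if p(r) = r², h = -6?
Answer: 113267491/4425168 ≈ 25.596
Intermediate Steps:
K(U, J) = 1 - J - 6*U (K(U, J) = (1 - J) + U*(-6) = (1 - J) - 6*U = 1 - J - 6*U)
34132/K(-183, 142) - 46561/p(-2*(-34)) = 34132/(1 - 1*142 - 6*(-183)) - 46561/((-2*(-34))²) = 34132/(1 - 142 + 1098) - 46561/(68²) = 34132/957 - 46561/4624 = 113267491/4425168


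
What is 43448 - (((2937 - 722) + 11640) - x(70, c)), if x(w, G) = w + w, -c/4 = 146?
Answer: 29733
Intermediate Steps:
c = -584 (c = -4*146 = -584)
x(w, G) = 2*w
43448 - (((2937 - 722) + 11640) - x(70, c)) = 43448 - (((2937 - 722) + 11640) - 2*70) = 43448 - ((2215 + 11640) - 1*140) = 43448 - (13855 - 140) = 43448 - 1*13715 = 43448 - 13715 = 29733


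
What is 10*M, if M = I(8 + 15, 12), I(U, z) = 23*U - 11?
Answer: 5180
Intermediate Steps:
I(U, z) = -11 + 23*U
M = 518 (M = -11 + 23*(8 + 15) = -11 + 23*23 = -11 + 529 = 518)
10*M = 10*518 = 5180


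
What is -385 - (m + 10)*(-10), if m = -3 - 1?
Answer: -325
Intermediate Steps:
m = -4
-385 - (m + 10)*(-10) = -385 - (-4 + 10)*(-10) = -385 - 6*(-10) = -385 - 1*(-60) = -385 + 60 = -325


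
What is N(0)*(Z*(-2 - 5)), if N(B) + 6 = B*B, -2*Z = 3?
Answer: -63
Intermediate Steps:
Z = -3/2 (Z = -½*3 = -3/2 ≈ -1.5000)
N(B) = -6 + B² (N(B) = -6 + B*B = -6 + B²)
N(0)*(Z*(-2 - 5)) = (-6 + 0²)*(-3*(-2 - 5)/2) = (-6 + 0)*(-3/2*(-7)) = -6*21/2 = -63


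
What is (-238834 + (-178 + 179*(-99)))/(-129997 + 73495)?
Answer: 256733/56502 ≈ 4.5438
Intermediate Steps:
(-238834 + (-178 + 179*(-99)))/(-129997 + 73495) = (-238834 + (-178 - 17721))/(-56502) = (-238834 - 17899)*(-1/56502) = -256733*(-1/56502) = 256733/56502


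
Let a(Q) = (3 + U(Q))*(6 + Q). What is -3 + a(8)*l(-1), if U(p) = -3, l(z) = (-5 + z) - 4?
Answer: -3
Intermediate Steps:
l(z) = -9 + z
a(Q) = 0 (a(Q) = (3 - 3)*(6 + Q) = 0*(6 + Q) = 0)
-3 + a(8)*l(-1) = -3 + 0*(-9 - 1) = -3 + 0*(-10) = -3 + 0 = -3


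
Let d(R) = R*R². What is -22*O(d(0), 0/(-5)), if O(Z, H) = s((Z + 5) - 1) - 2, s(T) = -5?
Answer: 154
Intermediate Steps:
d(R) = R³
O(Z, H) = -7 (O(Z, H) = -5 - 2 = -7)
-22*O(d(0), 0/(-5)) = -22*(-7) = 154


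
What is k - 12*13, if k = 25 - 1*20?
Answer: -151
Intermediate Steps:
k = 5 (k = 25 - 20 = 5)
k - 12*13 = 5 - 12*13 = 5 - 156 = -151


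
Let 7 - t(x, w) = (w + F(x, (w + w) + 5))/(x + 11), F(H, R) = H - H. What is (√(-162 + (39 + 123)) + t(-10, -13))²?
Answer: 400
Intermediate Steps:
F(H, R) = 0
t(x, w) = 7 - w/(11 + x) (t(x, w) = 7 - (w + 0)/(x + 11) = 7 - w/(11 + x))
(√(-162 + (39 + 123)) + t(-10, -13))² = (√(-162 + (39 + 123)) + (77 - 1*(-13) + 7*(-10))/(11 - 10))² = (√(-162 + 162) + (77 + 13 - 70)/1)² = (√0 + 1*20)² = (0 + 20)² = 20² = 400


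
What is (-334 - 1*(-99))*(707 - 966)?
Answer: 60865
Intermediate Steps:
(-334 - 1*(-99))*(707 - 966) = (-334 + 99)*(-259) = -235*(-259) = 60865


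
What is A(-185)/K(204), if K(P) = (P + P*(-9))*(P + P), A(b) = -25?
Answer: 25/665856 ≈ 3.7546e-5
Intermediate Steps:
K(P) = -16*P² (K(P) = (P - 9*P)*(2*P) = (-8*P)*(2*P) = -16*P²)
A(-185)/K(204) = -25/((-16*204²)) = -25/((-16*41616)) = -25/(-665856) = -25*(-1/665856) = 25/665856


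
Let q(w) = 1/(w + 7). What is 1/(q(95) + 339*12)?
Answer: 102/414937 ≈ 0.00024582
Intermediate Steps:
q(w) = 1/(7 + w)
1/(q(95) + 339*12) = 1/(1/(7 + 95) + 339*12) = 1/(1/102 + 4068) = 1/(414937/102) = 102/414937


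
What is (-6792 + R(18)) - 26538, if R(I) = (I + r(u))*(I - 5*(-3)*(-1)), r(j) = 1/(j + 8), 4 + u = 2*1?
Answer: -66551/2 ≈ -33276.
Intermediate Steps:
u = -2 (u = -4 + 2*1 = -4 + 2 = -2)
r(j) = 1/(8 + j)
R(I) = (-15 + I)*(1/6 + I) (R(I) = (I + 1/(8 - 2))*(I - 5*(-3)*(-1)) = (I + 1/6)*(I + 15*(-1)) = (I + 1/6)*(I - 15) = (1/6 + I)*(-15 + I) = (-15 + I)*(1/6 + I))
(-6792 + R(18)) - 26538 = (-6792 + (-5/2 + 18**2 - 89/6*18)) - 26538 = (-6792 + (-5/2 + 324 - 267)) - 26538 = (-6792 + 109/2) - 26538 = -13475/2 - 26538 = -66551/2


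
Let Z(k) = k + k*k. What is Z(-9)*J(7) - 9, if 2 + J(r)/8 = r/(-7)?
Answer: -1737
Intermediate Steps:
Z(k) = k + k**2
J(r) = -16 - 8*r/7 (J(r) = -16 + 8*(r/(-7)) = -16 + 8*(r*(-1/7)) = -16 + 8*(-r/7) = -16 - 8*r/7)
Z(-9)*J(7) - 9 = (-9*(1 - 9))*(-16 - 8/7*7) - 9 = (-9*(-8))*(-16 - 8) - 9 = 72*(-24) - 9 = -1728 - 9 = -1737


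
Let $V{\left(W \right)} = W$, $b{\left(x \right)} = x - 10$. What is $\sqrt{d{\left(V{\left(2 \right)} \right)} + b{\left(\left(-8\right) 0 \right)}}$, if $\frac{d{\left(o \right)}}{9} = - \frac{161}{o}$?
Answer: $\frac{i \sqrt{2938}}{2} \approx 27.102 i$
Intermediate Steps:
$b{\left(x \right)} = -10 + x$ ($b{\left(x \right)} = x - 10 = -10 + x$)
$d{\left(o \right)} = - \frac{1449}{o}$ ($d{\left(o \right)} = 9 \left(- \frac{161}{o}\right) = - \frac{1449}{o}$)
$\sqrt{d{\left(V{\left(2 \right)} \right)} + b{\left(\left(-8\right) 0 \right)}} = \sqrt{- \frac{1449}{2} - 10} = \sqrt{- \frac{1469}{2}} = \frac{i \sqrt{2938}}{2}$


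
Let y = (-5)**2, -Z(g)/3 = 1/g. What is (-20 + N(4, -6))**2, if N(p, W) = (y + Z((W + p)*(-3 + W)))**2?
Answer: 461433361/1296 ≈ 3.5604e+5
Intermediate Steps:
Z(g) = -3/g
y = 25
N(p, W) = (25 - 3/((-3 + W)*(W + p)))**2 (N(p, W) = (25 - 3*1/((-3 + W)*(W + p)))**2 = (25 - 3/((-3 + W)*(W + p)))**2)
(-20 + N(4, -6))**2 = (-20 + (25 - 3/((-6)**2 - 3*(-6) - 3*4 - 6*4))**2)**2 = (-20 + (25 - 3/(36 + 18 - 12 - 24))**2)**2 = (-20 + (25 - 3/18)**2)**2 = (-20 + (25 - 3*1/18)**2)**2 = (-20 + (25 - 1/6)**2)**2 = (-20 + (149/6)**2)**2 = (-20 + 22201/36)**2 = (21481/36)**2 = 461433361/1296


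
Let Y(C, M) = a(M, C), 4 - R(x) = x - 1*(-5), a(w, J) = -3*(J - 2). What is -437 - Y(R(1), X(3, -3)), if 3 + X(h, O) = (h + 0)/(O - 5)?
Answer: -449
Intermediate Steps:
X(h, O) = -3 + h/(-5 + O) (X(h, O) = -3 + (h + 0)/(O - 5) = -3 + h/(-5 + O))
a(w, J) = 6 - 3*J (a(w, J) = -3*(-2 + J) = 6 - 3*J)
R(x) = -1 - x (R(x) = 4 - (x - 1*(-5)) = 4 - (x + 5) = 4 - (5 + x) = 4 + (-5 - x) = -1 - x)
Y(C, M) = 6 - 3*C
-437 - Y(R(1), X(3, -3)) = -437 - (6 - 3*(-1 - 1*1)) = -437 - (6 - 3*(-1 - 1)) = -437 - (6 - 3*(-2)) = -437 - (6 + 6) = -437 - 1*12 = -437 - 12 = -449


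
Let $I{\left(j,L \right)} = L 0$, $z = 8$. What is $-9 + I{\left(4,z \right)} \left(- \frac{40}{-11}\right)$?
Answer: $-9$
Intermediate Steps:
$I{\left(j,L \right)} = 0$
$-9 + I{\left(4,z \right)} \left(- \frac{40}{-11}\right) = -9 + 0 \left(- \frac{40}{-11}\right) = -9 + 0 \left(\left(-40\right) \left(- \frac{1}{11}\right)\right) = -9 + 0 \cdot \frac{40}{11} = -9 + 0 = -9$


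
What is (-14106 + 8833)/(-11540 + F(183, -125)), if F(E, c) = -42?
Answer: 5273/11582 ≈ 0.45528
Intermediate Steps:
(-14106 + 8833)/(-11540 + F(183, -125)) = (-14106 + 8833)/(-11540 - 42) = -5273/(-11582) = -5273*(-1/11582) = 5273/11582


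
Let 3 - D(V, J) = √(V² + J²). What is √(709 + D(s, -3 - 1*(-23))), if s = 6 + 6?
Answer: 2*√(178 - √34) ≈ 26.243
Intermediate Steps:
s = 12
D(V, J) = 3 - √(J² + V²) (D(V, J) = 3 - √(V² + J²) = 3 - √(J² + V²))
√(709 + D(s, -3 - 1*(-23))) = √(709 + (3 - √((-3 - 1*(-23))² + 12²))) = √(709 + (3 - √((-3 + 23)² + 144))) = √(709 + (3 - √(20² + 144))) = √(709 + (3 - √(400 + 144))) = √(709 + (3 - √544)) = √(709 + (3 - 4*√34)) = √(712 - 4*√34)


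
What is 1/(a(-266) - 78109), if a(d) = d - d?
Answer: -1/78109 ≈ -1.2803e-5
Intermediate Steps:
a(d) = 0
1/(a(-266) - 78109) = 1/(0 - 78109) = 1/(-78109) = -1/78109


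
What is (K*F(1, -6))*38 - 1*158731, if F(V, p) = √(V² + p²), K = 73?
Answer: -158731 + 2774*√37 ≈ -1.4186e+5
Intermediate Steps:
(K*F(1, -6))*38 - 1*158731 = (73*√(1² + (-6)²))*38 - 1*158731 = (73*√(1 + 36))*38 - 158731 = (73*√37)*38 - 158731 = 2774*√37 - 158731 = -158731 + 2774*√37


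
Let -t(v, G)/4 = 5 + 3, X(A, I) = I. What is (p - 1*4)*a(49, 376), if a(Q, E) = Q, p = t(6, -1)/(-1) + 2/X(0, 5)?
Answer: 6958/5 ≈ 1391.6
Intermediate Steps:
t(v, G) = -32 (t(v, G) = -4*(5 + 3) = -4*8 = -32)
p = 162/5 (p = -32/(-1) + 2/5 = -32*(-1) + 2*(⅕) = 32 + ⅖ = 162/5 ≈ 32.400)
(p - 1*4)*a(49, 376) = (162/5 - 1*4)*49 = (162/5 - 4)*49 = (142/5)*49 = 6958/5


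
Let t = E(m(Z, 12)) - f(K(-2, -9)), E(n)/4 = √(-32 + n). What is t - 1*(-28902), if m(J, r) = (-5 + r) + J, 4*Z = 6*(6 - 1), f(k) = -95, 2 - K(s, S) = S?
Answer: 28997 + 2*I*√70 ≈ 28997.0 + 16.733*I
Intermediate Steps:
K(s, S) = 2 - S
Z = 15/2 (Z = (6*(6 - 1))/4 = (6*5)/4 = (¼)*30 = 15/2 ≈ 7.5000)
m(J, r) = -5 + J + r
E(n) = 4*√(-32 + n)
t = 95 + 2*I*√70 (t = 4*√(-32 + (-5 + 15/2 + 12)) - 1*(-95) = 4*√(-32 + 29/2) + 95 = 4*√(-35/2) + 95 = 4*(I*√70/2) + 95 = 2*I*√70 + 95 = 95 + 2*I*√70 ≈ 95.0 + 16.733*I)
t - 1*(-28902) = (95 + 2*I*√70) - 1*(-28902) = (95 + 2*I*√70) + 28902 = 28997 + 2*I*√70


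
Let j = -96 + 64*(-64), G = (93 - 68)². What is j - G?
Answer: -4817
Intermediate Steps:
G = 625 (G = 25² = 625)
j = -4192 (j = -96 - 4096 = -4192)
j - G = -4192 - 1*625 = -4192 - 625 = -4817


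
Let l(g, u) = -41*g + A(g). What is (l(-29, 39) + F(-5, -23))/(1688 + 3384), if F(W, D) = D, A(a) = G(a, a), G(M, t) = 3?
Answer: 1169/5072 ≈ 0.23048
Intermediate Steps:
A(a) = 3
l(g, u) = 3 - 41*g (l(g, u) = -41*g + 3 = 3 - 41*g)
(l(-29, 39) + F(-5, -23))/(1688 + 3384) = ((3 - 41*(-29)) - 23)/(1688 + 3384) = ((3 + 1189) - 23)/5072 = (1192 - 23)*(1/5072) = 1169*(1/5072) = 1169/5072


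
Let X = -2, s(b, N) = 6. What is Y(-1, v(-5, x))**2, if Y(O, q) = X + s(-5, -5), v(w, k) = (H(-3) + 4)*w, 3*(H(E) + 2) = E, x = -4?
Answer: 16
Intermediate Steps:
H(E) = -2 + E/3
v(w, k) = w (v(w, k) = ((-2 + (1/3)*(-3)) + 4)*w = ((-2 - 1) + 4)*w = (-3 + 4)*w = 1*w = w)
Y(O, q) = 4 (Y(O, q) = -2 + 6 = 4)
Y(-1, v(-5, x))**2 = 4**2 = 16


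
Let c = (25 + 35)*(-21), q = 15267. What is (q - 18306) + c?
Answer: -4299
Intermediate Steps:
c = -1260 (c = 60*(-21) = -1260)
(q - 18306) + c = (15267 - 18306) - 1260 = -3039 - 1260 = -4299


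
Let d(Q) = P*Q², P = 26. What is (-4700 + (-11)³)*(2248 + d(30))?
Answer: -154683088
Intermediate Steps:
d(Q) = 26*Q²
(-4700 + (-11)³)*(2248 + d(30)) = (-4700 + (-11)³)*(2248 + 26*30²) = (-4700 - 1331)*(2248 + 26*900) = -6031*(2248 + 23400) = -6031*25648 = -154683088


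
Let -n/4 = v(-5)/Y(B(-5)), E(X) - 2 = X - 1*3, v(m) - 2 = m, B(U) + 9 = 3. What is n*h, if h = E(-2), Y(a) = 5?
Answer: -36/5 ≈ -7.2000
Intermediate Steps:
B(U) = -6 (B(U) = -9 + 3 = -6)
v(m) = 2 + m
E(X) = -1 + X (E(X) = 2 + (X - 1*3) = 2 + (X - 3) = 2 + (-3 + X) = -1 + X)
h = -3 (h = -1 - 2 = -3)
n = 12/5 (n = -4*(2 - 5)/5 = -(-12)/5 = -4*(-3/5) = 12/5 ≈ 2.4000)
n*h = (12/5)*(-3) = -36/5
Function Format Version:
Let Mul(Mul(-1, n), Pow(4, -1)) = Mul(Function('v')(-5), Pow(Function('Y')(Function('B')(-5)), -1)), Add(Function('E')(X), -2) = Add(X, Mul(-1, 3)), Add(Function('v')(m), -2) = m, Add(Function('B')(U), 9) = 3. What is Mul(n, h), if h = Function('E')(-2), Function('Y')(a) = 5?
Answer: Rational(-36, 5) ≈ -7.2000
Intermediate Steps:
Function('B')(U) = -6 (Function('B')(U) = Add(-9, 3) = -6)
Function('v')(m) = Add(2, m)
Function('E')(X) = Add(-1, X) (Function('E')(X) = Add(2, Add(X, Mul(-1, 3))) = Add(2, Add(X, -3)) = Add(2, Add(-3, X)) = Add(-1, X))
h = -3 (h = Add(-1, -2) = -3)
n = Rational(12, 5) (n = Mul(-4, Mul(Add(2, -5), Pow(5, -1))) = Mul(-4, Mul(-3, Rational(1, 5))) = Mul(-4, Rational(-3, 5)) = Rational(12, 5) ≈ 2.4000)
Mul(n, h) = Mul(Rational(12, 5), -3) = Rational(-36, 5)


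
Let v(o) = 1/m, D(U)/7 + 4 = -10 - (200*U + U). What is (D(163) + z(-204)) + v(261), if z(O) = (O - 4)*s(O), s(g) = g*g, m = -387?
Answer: -3438714430/387 ≈ -8.8856e+6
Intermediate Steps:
D(U) = -98 - 1407*U (D(U) = -28 + 7*(-10 - (200*U + U)) = -28 + 7*(-10 - 201*U) = -28 + (-70 - 1407*U) = -98 - 1407*U)
s(g) = g²
z(O) = O²*(-4 + O) (z(O) = (O - 4)*O² = (-4 + O)*O² = O²*(-4 + O))
v(o) = -1/387 (v(o) = 1/(-387) = -1/387)
(D(163) + z(-204)) + v(261) = ((-98 - 1407*163) + (-204)²*(-4 - 204)) - 1/387 = ((-98 - 229341) + 41616*(-208)) - 1/387 = (-229439 - 8656128) - 1/387 = -8885567 - 1/387 = -3438714430/387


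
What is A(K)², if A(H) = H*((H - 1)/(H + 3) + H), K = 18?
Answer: 5616900/49 ≈ 1.1463e+5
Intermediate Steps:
A(H) = H*(H + (-1 + H)/(3 + H)) (A(H) = H*((-1 + H)/(3 + H) + H) = H*(H + (-1 + H)/(3 + H)))
A(K)² = (18*(-1 + 18² + 4*18)/(3 + 18))² = (18*(-1 + 324 + 72)/21)² = (18*(1/21)*395)² = (2370/7)² = 5616900/49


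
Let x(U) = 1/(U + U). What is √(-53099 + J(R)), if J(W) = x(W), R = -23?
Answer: 9*I*√1387130/46 ≈ 230.43*I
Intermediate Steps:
x(U) = 1/(2*U)
J(W) = 1/(2*W)
√(-53099 + J(R)) = √(-53099 + (½)/(-23)) = √(-53099 + (½)*(-1/23)) = √(-53099 - 1/46) = √(-2442555/46) = 9*I*√1387130/46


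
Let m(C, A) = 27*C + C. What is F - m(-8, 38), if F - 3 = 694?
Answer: 921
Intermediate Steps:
F = 697 (F = 3 + 694 = 697)
m(C, A) = 28*C
F - m(-8, 38) = 697 - 28*(-8) = 697 - 1*(-224) = 697 + 224 = 921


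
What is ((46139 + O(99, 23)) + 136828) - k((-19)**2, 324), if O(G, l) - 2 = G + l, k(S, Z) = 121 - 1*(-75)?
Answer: 182895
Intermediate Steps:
k(S, Z) = 196 (k(S, Z) = 121 + 75 = 196)
O(G, l) = 2 + G + l (O(G, l) = 2 + (G + l) = 2 + G + l)
((46139 + O(99, 23)) + 136828) - k((-19)**2, 324) = ((46139 + (2 + 99 + 23)) + 136828) - 1*196 = ((46139 + 124) + 136828) - 196 = (46263 + 136828) - 196 = 183091 - 196 = 182895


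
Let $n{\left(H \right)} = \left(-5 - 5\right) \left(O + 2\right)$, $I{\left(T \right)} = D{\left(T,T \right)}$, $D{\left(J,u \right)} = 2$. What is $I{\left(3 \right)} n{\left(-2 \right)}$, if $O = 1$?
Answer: $-60$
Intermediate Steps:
$I{\left(T \right)} = 2$
$n{\left(H \right)} = -30$ ($n{\left(H \right)} = \left(-5 - 5\right) \left(1 + 2\right) = \left(-10\right) 3 = -30$)
$I{\left(3 \right)} n{\left(-2 \right)} = 2 \left(-30\right) = -60$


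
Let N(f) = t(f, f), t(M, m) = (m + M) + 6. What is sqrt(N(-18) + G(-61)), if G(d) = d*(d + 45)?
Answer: sqrt(946) ≈ 30.757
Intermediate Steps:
G(d) = d*(45 + d)
t(M, m) = 6 + M + m (t(M, m) = (M + m) + 6 = 6 + M + m)
N(f) = 6 + 2*f (N(f) = 6 + f + f = 6 + 2*f)
sqrt(N(-18) + G(-61)) = sqrt((6 + 2*(-18)) - 61*(45 - 61)) = sqrt((6 - 36) - 61*(-16)) = sqrt(-30 + 976) = sqrt(946)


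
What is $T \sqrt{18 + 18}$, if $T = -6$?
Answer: $-36$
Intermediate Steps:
$T \sqrt{18 + 18} = - 6 \sqrt{18 + 18} = - 6 \sqrt{36} = \left(-6\right) 6 = -36$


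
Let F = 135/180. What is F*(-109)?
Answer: -327/4 ≈ -81.750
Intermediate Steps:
F = 3/4 (F = 135*(1/180) = 3/4 ≈ 0.75000)
F*(-109) = (3/4)*(-109) = -327/4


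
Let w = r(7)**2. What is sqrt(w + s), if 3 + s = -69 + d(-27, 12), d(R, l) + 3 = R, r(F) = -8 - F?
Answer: sqrt(123) ≈ 11.091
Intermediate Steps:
d(R, l) = -3 + R
s = -102 (s = -3 + (-69 + (-3 - 27)) = -3 + (-69 - 30) = -3 - 99 = -102)
w = 225 (w = (-8 - 1*7)**2 = (-8 - 7)**2 = (-15)**2 = 225)
sqrt(w + s) = sqrt(225 - 102) = sqrt(123)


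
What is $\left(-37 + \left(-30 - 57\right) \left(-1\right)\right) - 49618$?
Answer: $-49568$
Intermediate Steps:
$\left(-37 + \left(-30 - 57\right) \left(-1\right)\right) - 49618 = \left(-37 - -87\right) - 49618 = \left(-37 + 87\right) - 49618 = 50 - 49618 = -49568$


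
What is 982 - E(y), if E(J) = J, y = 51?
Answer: 931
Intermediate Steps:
982 - E(y) = 982 - 1*51 = 982 - 51 = 931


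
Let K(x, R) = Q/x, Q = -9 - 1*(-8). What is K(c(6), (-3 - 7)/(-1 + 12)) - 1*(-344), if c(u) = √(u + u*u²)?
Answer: 344 - √222/222 ≈ 343.93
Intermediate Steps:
Q = -1 (Q = -9 + 8 = -1)
c(u) = √(u + u³)
K(x, R) = -1/x
K(c(6), (-3 - 7)/(-1 + 12)) - 1*(-344) = -1/(√(6 + 6³)) - 1*(-344) = -1/(√(6 + 216)) + 344 = -1/(√222) + 344 = -√222/222 + 344 = 344 - √222/222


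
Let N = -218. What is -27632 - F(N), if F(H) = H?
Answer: -27414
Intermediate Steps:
-27632 - F(N) = -27632 - 1*(-218) = -27632 + 218 = -27414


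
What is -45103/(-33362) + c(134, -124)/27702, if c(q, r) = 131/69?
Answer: 21553989634/15942348639 ≈ 1.3520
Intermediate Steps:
c(q, r) = 131/69 (c(q, r) = 131*(1/69) = 131/69)
-45103/(-33362) + c(134, -124)/27702 = -45103/(-33362) + (131/69)/27702 = -45103*(-1/33362) + (131/69)*(1/27702) = 45103/33362 + 131/1911438 = 21553989634/15942348639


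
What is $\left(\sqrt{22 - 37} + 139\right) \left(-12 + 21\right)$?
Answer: $1251 + 9 i \sqrt{15} \approx 1251.0 + 34.857 i$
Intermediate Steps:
$\left(\sqrt{22 - 37} + 139\right) \left(-12 + 21\right) = \left(\sqrt{-15} + 139\right) 9 = \left(i \sqrt{15} + 139\right) 9 = \left(139 + i \sqrt{15}\right) 9 = 1251 + 9 i \sqrt{15}$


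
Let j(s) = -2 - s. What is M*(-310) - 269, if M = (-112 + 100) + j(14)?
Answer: 8411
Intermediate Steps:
M = -28 (M = (-112 + 100) + (-2 - 1*14) = -12 + (-2 - 14) = -12 - 16 = -28)
M*(-310) - 269 = -28*(-310) - 269 = 8680 - 269 = 8411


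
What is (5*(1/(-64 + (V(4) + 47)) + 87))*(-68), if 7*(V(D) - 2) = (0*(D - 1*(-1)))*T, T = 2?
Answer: -88672/3 ≈ -29557.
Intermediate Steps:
V(D) = 2 (V(D) = 2 + ((0*(D - 1*(-1)))*2)/7 = 2 + ((0*(D + 1))*2)/7 = 2 + ((0*(1 + D))*2)/7 = 2 + (0*2)/7 = 2 + (⅐)*0 = 2 + 0 = 2)
(5*(1/(-64 + (V(4) + 47)) + 87))*(-68) = (5*(1/(-64 + (2 + 47)) + 87))*(-68) = (5*(1/(-64 + 49) + 87))*(-68) = (5*(1/(-15) + 87))*(-68) = (5*(-1/15 + 87))*(-68) = (5*(1304/15))*(-68) = (1304/3)*(-68) = -88672/3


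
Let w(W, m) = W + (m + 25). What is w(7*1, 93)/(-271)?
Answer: -125/271 ≈ -0.46125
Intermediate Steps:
w(W, m) = 25 + W + m (w(W, m) = W + (25 + m) = 25 + W + m)
w(7*1, 93)/(-271) = (25 + 7*1 + 93)/(-271) = (25 + 7 + 93)*(-1/271) = 125*(-1/271) = -125/271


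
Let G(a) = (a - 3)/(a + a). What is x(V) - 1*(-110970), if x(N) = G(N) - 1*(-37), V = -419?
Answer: 46512144/419 ≈ 1.1101e+5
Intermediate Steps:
G(a) = (-3 + a)/(2*a) (G(a) = (-3 + a)/((2*a)) = (-3 + a)*(1/(2*a)) = (-3 + a)/(2*a))
x(N) = 37 + (-3 + N)/(2*N) (x(N) = (-3 + N)/(2*N) - 1*(-37) = (-3 + N)/(2*N) + 37 = 37 + (-3 + N)/(2*N))
x(V) - 1*(-110970) = (3/2)*(-1 + 25*(-419))/(-419) - 1*(-110970) = (3/2)*(-1/419)*(-1 - 10475) + 110970 = (3/2)*(-1/419)*(-10476) + 110970 = 15714/419 + 110970 = 46512144/419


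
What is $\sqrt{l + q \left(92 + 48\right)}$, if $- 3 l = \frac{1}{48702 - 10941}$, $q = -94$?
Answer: $\frac{i \sqrt{18764753484947}}{37761} \approx 114.72 i$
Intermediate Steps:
$l = - \frac{1}{113283}$ ($l = - \frac{1}{3 \left(48702 - 10941\right)} = - \frac{1}{3 \cdot 37761} = \left(- \frac{1}{3}\right) \frac{1}{37761} = - \frac{1}{113283} \approx -8.8275 \cdot 10^{-6}$)
$\sqrt{l + q \left(92 + 48\right)} = \sqrt{- \frac{1}{113283} - 94 \left(92 + 48\right)} = \sqrt{- \frac{1}{113283} - 13160} = \sqrt{- \frac{1490804281}{113283}} = \frac{i \sqrt{18764753484947}}{37761}$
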